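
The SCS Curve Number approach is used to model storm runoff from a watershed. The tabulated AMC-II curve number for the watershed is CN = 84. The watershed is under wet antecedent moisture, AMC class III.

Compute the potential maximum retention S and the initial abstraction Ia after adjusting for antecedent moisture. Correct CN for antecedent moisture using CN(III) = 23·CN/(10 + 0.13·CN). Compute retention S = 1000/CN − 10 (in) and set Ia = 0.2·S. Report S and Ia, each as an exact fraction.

S = 400/483 in ≈ 0.828 in; Ia = 80/483 in ≈ 0.166 in

CN(III) from CN(II)=84: (23·84)/(10 + 0.13·84) = 48300/523 ≈ 92.352
S = 1000/(48300/523) − 10 = 400/483 in ≈ 0.828 in
Ia = 0.2·(400/483) = 80/483 in ≈ 0.166 in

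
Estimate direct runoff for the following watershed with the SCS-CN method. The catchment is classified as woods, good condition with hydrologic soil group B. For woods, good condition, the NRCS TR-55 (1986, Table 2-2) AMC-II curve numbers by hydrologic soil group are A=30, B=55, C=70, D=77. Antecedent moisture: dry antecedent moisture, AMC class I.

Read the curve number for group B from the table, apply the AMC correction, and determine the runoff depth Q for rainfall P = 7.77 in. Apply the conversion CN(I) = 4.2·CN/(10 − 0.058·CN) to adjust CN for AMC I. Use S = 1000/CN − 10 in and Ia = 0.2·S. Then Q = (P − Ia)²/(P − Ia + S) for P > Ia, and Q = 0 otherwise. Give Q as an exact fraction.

Q = 98863249/153853700 in ≈ 0.643 in

NRCS table: woods, good condition, soil group B → CN(II) = 55
Adjust CN=55 to AMC I: 4.2·55/(10 − 0.058·55) → 231 ÷ (681/100) = 7700/227 ≈ 33.921
Retention S: 1000/CN − 10 with CN=33.921 → S = 1500/77 ≈ 19.481 in
Ia = 0.2·(1500/77) = 300/77 in ≈ 3.896 in
P − Ia = 7.770 − 3.896 = 29829/7700 ≈ 3.874 in (> 0, runoff occurs)
Q: (29829/7700)² ÷ (179829/7700) = 98863249/153853700 in (≈ 0.643 in)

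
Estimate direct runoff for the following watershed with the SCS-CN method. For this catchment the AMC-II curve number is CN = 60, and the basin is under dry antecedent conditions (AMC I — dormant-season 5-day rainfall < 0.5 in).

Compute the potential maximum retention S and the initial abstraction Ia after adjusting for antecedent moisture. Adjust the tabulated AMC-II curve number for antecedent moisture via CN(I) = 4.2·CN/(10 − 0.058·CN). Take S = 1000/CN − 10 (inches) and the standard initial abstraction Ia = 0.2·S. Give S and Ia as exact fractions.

S = 1000/63 in ≈ 15.873 in; Ia = 200/63 in ≈ 3.175 in

Adjust CN=60 to AMC I: 4.2·60/(10 − 0.058·60) → 252 ÷ (163/25) = 6300/163 ≈ 38.650
Retention S: 1000/CN − 10 with CN=38.650 → S = 1000/63 ≈ 15.873 in
Ia = 0.2·(1000/63) = 200/63 in ≈ 3.175 in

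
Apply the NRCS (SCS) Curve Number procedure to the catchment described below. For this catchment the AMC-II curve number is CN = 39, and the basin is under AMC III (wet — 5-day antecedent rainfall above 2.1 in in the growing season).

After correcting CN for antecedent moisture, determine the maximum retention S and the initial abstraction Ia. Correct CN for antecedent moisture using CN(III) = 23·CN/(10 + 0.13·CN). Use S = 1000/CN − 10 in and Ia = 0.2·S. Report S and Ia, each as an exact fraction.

Wet (AMC III): CN(III) = 23·39/(10 + 0.13·39) = 897/(1507/100) = 89700/1507 ≈ 59.522
Retention S: 1000/CN − 10 with CN=59.522 → S = 6100/897 ≈ 6.800 in
Initial abstraction Ia = S/5 = (6100/897)/5 = 1220/897 ≈ 1.360 in

S = 6100/897 in ≈ 6.800 in; Ia = 1220/897 in ≈ 1.360 in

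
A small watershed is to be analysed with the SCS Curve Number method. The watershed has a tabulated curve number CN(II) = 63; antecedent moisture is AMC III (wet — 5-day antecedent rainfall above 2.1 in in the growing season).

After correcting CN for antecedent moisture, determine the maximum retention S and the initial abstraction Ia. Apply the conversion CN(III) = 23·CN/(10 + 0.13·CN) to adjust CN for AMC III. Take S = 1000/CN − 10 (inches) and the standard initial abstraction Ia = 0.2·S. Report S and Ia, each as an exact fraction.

CN(III) from CN(II)=63: (23·63)/(10 + 0.13·63) = 144900/1819 ≈ 79.659
Max retention: S = 1000/(144900/1819) − 10 = 3700/1449 in (≈ 2.553 in)
Ia = 0.2S: 0.2·2.553 = 0.511 in (exactly 740/1449)

S = 3700/1449 in ≈ 2.553 in; Ia = 740/1449 in ≈ 0.511 in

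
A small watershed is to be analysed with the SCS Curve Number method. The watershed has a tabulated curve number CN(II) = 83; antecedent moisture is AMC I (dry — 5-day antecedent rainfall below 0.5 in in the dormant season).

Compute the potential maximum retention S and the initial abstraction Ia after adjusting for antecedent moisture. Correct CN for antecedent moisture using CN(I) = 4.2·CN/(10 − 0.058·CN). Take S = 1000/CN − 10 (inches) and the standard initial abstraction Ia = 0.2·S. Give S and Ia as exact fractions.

S = 8500/1743 in ≈ 4.877 in; Ia = 1700/1743 in ≈ 0.975 in

Adjust CN=83 to AMC I: 4.2·83/(10 − 0.058·83) → (1743/5) ÷ (2593/500) = 174300/2593 ≈ 67.219
S = 1000/(174300/2593) − 10 = 8500/1743 in ≈ 4.877 in
Ia = 0.2·(8500/1743) = 1700/1743 in ≈ 0.975 in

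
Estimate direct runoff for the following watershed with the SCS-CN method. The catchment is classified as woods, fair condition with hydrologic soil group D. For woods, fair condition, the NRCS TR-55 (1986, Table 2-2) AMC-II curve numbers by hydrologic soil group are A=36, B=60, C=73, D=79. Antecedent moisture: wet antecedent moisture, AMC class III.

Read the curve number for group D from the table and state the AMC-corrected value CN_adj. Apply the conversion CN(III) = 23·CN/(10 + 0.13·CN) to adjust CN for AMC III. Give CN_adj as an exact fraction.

NRCS table: woods, fair condition, soil group D → CN(II) = 79
Adjust CN=79 to AMC III: 23·79/(10 + 0.13·79) → 1817 ÷ (2027/100) = 181700/2027 ≈ 89.640

CN_adj = 181700/2027 ≈ 89.640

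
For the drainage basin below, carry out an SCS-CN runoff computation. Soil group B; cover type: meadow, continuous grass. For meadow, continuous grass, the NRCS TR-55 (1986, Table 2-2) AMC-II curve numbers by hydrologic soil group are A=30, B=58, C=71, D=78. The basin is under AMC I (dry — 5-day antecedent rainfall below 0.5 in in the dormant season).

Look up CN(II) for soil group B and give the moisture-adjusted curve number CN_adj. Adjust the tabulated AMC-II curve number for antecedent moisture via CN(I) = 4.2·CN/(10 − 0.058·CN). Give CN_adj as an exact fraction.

NRCS table: meadow, continuous grass, soil group B → CN(II) = 58
CN(I) from CN(II)=58: (4.2·58)/(10 − 0.058·58) = 2900/79 ≈ 36.709

CN_adj = 2900/79 ≈ 36.709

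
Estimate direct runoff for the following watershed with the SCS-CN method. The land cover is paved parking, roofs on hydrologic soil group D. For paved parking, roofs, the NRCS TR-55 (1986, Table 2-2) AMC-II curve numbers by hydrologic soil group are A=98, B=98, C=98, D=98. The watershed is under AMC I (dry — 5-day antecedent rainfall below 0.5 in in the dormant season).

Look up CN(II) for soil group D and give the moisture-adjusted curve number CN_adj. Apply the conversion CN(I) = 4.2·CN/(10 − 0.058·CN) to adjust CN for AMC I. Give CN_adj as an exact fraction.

NRCS table: paved parking, roofs, soil group D → CN(II) = 98
CN(I) from CN(II)=98: (4.2·98)/(10 − 0.058·98) = 102900/1079 ≈ 95.366

CN_adj = 102900/1079 ≈ 95.366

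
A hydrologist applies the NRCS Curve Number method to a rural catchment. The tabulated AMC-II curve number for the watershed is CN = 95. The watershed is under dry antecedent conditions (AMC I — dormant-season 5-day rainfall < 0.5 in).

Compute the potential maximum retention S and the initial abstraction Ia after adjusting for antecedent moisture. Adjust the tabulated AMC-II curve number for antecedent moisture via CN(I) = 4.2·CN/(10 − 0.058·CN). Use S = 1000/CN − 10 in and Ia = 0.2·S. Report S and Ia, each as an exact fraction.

Dry (AMC I): CN(I) = 4.2·95/(10 − 0.058·95) = 399/(449/100) = 39900/449 ≈ 88.864
S = 1000/(39900/449) − 10 = 500/399 in ≈ 1.253 in
Ia = 0.2·(500/399) = 100/399 in ≈ 0.251 in

S = 500/399 in ≈ 1.253 in; Ia = 100/399 in ≈ 0.251 in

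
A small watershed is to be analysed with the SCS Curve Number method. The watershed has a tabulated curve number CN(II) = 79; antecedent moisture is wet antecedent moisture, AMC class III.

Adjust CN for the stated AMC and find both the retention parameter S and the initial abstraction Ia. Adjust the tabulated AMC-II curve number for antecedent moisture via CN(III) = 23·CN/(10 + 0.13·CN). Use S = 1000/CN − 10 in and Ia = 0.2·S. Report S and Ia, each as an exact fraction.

S = 2100/1817 in ≈ 1.156 in; Ia = 420/1817 in ≈ 0.231 in

Wet (AMC III): CN(III) = 23·79/(10 + 0.13·79) = 1817/(2027/100) = 181700/2027 ≈ 89.640
Max retention: S = 1000/(181700/2027) − 10 = 2100/1817 in (≈ 1.156 in)
Ia = 0.2·(2100/1817) = 420/1817 in ≈ 0.231 in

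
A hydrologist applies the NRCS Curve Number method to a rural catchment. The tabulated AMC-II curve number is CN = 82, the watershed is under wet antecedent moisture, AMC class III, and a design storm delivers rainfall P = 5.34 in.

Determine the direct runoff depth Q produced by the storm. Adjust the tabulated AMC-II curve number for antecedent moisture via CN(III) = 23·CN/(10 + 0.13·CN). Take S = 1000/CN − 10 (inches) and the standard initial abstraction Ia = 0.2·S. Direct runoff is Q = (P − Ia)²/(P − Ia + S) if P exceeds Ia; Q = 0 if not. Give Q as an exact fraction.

Q = 19647537987/4522958050 in ≈ 4.344 in

Adjust CN=82 to AMC III: 23·82/(10 + 0.13·82) → 1886 ÷ (1033/50) = 94300/1033 ≈ 91.288
Max retention: S = 1000/(94300/1033) − 10 = 900/943 in (≈ 0.954 in)
Initial abstraction Ia = S/5 = (900/943)/5 = 180/943 ≈ 0.191 in
Excess rainfall: 5.340 − 0.191 = 5.149 in; P > Ia so Q > 0
Q = (242781/47150)²/((242781/47150) + 900/943) = (58942613961/2223122500)/(287781/47150) = 19647537987/4522958050 in ≈ 4.344 in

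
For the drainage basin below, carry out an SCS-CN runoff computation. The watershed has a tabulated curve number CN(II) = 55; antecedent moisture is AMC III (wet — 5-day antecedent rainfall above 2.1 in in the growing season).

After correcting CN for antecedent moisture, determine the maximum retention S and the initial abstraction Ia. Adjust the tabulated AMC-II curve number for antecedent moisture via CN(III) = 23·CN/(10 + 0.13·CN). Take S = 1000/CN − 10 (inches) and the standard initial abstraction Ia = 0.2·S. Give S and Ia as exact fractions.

S = 900/253 in ≈ 3.557 in; Ia = 180/253 in ≈ 0.711 in

CN(III) from CN(II)=55: (23·55)/(10 + 0.13·55) = 25300/343 ≈ 73.761
Max retention: S = 1000/(25300/343) − 10 = 900/253 in (≈ 3.557 in)
Initial abstraction Ia = S/5 = (900/253)/5 = 180/253 ≈ 0.711 in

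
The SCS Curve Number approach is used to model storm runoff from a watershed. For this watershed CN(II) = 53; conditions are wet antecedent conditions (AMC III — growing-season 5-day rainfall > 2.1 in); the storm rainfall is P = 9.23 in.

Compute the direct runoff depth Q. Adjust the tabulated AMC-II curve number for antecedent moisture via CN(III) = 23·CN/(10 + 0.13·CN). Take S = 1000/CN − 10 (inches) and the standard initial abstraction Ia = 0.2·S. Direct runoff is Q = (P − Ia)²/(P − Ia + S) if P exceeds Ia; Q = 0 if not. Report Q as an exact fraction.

CN(III) from CN(II)=53: (23·53)/(10 + 0.13·53) = 121900/1689 ≈ 72.173
S = 1000/(121900/1689) − 10 = 4700/1219 in ≈ 3.856 in
Initial abstraction Ia = S/5 = (4700/1219)/5 = 940/1219 ≈ 0.771 in
P − Ia = 9.230 − 0.771 = 1031137/121900 ≈ 8.459 in (> 0, runoff occurs)
Runoff Q = (P−Ia)²/(P−Ia+S) = (8.459)²/(8.459+3.856) = 1063243512769/182988600300 ≈ 5.810 in

Q = 1063243512769/182988600300 in ≈ 5.810 in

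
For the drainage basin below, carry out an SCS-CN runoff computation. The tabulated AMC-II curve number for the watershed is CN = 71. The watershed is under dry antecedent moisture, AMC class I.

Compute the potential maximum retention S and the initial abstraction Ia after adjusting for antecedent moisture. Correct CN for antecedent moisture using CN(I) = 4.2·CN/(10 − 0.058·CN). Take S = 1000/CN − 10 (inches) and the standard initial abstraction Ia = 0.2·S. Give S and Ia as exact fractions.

S = 14500/1491 in ≈ 9.725 in; Ia = 2900/1491 in ≈ 1.945 in

CN(I) from CN(II)=71: (4.2·71)/(10 − 0.058·71) = 149100/2941 ≈ 50.697
S = 1000/(149100/2941) − 10 = 14500/1491 in ≈ 9.725 in
Ia = 0.2·(14500/1491) = 2900/1491 in ≈ 1.945 in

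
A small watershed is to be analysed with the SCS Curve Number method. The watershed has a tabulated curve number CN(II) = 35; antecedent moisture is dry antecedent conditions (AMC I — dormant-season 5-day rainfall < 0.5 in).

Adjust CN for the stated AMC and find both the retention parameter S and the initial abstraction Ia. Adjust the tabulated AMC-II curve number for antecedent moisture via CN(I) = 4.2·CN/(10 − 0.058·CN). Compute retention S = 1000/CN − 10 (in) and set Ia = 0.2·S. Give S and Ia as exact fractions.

S = 6500/147 in ≈ 44.218 in; Ia = 1300/147 in ≈ 8.844 in

CN(I) from CN(II)=35: (4.2·35)/(10 − 0.058·35) = 14700/797 ≈ 18.444
Max retention: S = 1000/(14700/797) − 10 = 6500/147 in (≈ 44.218 in)
Ia = 0.2·(6500/147) = 1300/147 in ≈ 8.844 in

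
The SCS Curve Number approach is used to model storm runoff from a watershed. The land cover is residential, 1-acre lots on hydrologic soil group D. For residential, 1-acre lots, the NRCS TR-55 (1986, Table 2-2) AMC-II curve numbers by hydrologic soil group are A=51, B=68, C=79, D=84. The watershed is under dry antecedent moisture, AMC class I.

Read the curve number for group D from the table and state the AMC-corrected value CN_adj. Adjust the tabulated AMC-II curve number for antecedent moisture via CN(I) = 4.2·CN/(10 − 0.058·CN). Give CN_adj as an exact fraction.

NRCS table: residential, 1-acre lots, soil group D → CN(II) = 84
Adjust CN=84 to AMC I: 4.2·84/(10 − 0.058·84) → (1764/5) ÷ (641/125) = 44100/641 ≈ 68.799

CN_adj = 44100/641 ≈ 68.799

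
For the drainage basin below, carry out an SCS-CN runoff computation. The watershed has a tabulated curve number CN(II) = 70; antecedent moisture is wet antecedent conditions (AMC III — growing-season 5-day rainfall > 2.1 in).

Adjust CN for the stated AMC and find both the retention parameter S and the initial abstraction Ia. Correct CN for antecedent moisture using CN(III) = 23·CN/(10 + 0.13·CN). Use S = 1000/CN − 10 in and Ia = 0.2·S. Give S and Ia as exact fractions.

CN(III) from CN(II)=70: (23·70)/(10 + 0.13·70) = 16100/191 ≈ 84.293
S = 1000/(16100/191) − 10 = 300/161 in ≈ 1.863 in
Initial abstraction Ia = S/5 = (300/161)/5 = 60/161 ≈ 0.373 in

S = 300/161 in ≈ 1.863 in; Ia = 60/161 in ≈ 0.373 in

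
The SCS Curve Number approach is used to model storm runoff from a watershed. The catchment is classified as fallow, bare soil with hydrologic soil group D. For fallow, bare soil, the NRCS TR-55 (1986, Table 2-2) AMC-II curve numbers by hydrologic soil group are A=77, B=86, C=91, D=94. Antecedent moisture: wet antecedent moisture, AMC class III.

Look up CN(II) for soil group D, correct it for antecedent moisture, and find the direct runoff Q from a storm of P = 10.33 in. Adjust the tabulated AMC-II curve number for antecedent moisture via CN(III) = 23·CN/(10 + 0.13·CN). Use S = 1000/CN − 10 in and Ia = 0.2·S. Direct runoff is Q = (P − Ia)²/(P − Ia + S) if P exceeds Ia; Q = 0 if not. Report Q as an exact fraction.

NRCS table: fallow, bare soil, soil group D → CN(II) = 94
Wet (AMC III): CN(III) = 23·94/(10 + 0.13·94) = 2162/(1111/50) = 108100/1111 ≈ 97.300
Max retention: S = 1000/(108100/1111) − 10 = 300/1081 in (≈ 0.278 in)
Initial abstraction Ia = S/5 = (300/1081)/5 = 60/1081 ≈ 0.056 in
Excess rainfall: 10.330 − 0.056 = 10.274 in; P > Ia so Q > 0
Runoff Q = (P−Ia)²/(P−Ia+S) = (10.274)²/(10.274+0.278) = 1233594512929/123306751300 ≈ 10.004 in

Q = 1233594512929/123306751300 in ≈ 10.004 in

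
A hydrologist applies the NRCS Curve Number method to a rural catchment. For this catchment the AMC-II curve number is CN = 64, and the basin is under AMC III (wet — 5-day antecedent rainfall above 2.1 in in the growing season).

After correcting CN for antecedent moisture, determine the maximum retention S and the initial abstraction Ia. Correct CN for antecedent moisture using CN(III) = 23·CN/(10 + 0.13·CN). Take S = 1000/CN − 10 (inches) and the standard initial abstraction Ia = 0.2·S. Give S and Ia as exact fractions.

Adjust CN=64 to AMC III: 23·64/(10 + 0.13·64) → 1472 ÷ (458/25) = 18400/229 ≈ 80.349
S = 1000/(18400/229) − 10 = 225/92 in ≈ 2.446 in
Ia = 0.2S: 0.2·2.446 = 0.489 in (exactly 45/92)

S = 225/92 in ≈ 2.446 in; Ia = 45/92 in ≈ 0.489 in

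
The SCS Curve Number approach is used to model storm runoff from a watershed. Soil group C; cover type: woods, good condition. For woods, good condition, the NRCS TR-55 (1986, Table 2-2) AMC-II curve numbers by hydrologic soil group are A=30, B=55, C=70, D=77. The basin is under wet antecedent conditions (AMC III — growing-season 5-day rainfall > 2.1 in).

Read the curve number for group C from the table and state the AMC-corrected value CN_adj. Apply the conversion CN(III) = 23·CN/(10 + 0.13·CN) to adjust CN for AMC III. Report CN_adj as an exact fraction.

NRCS table: woods, good condition, soil group C → CN(II) = 70
CN(III) from CN(II)=70: (23·70)/(10 + 0.13·70) = 16100/191 ≈ 84.293

CN_adj = 16100/191 ≈ 84.293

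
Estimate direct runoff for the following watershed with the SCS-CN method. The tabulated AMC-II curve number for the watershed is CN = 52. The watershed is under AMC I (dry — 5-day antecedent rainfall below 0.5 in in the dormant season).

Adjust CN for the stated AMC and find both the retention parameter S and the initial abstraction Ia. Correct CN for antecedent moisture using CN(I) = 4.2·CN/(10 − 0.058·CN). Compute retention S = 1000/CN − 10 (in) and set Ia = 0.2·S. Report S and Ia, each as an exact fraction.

Adjust CN=52 to AMC I: 4.2·52/(10 − 0.058·52) → (1092/5) ÷ (873/125) = 9100/291 ≈ 31.271
Retention S: 1000/CN − 10 with CN=31.271 → S = 2000/91 ≈ 21.978 in
Ia = 0.2·(2000/91) = 400/91 in ≈ 4.396 in

S = 2000/91 in ≈ 21.978 in; Ia = 400/91 in ≈ 4.396 in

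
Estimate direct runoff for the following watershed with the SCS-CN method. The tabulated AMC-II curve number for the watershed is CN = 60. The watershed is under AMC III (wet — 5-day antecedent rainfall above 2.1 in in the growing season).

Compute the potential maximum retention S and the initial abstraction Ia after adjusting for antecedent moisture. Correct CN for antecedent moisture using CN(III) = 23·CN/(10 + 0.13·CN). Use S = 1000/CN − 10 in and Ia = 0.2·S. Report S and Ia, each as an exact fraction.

CN(III) from CN(II)=60: (23·60)/(10 + 0.13·60) = 6900/89 ≈ 77.528
Retention S: 1000/CN − 10 with CN=77.528 → S = 200/69 ≈ 2.899 in
Initial abstraction Ia = S/5 = (200/69)/5 = 40/69 ≈ 0.580 in

S = 200/69 in ≈ 2.899 in; Ia = 40/69 in ≈ 0.580 in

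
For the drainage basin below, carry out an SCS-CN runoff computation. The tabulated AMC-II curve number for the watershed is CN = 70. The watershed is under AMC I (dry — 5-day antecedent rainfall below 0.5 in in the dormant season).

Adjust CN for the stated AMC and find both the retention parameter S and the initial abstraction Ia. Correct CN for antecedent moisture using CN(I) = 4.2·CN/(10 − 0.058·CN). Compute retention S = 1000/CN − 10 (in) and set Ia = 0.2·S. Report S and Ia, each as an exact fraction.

Dry (AMC I): CN(I) = 4.2·70/(10 − 0.058·70) = 294/(297/50) = 4900/99 ≈ 49.495
S = 1000/(4900/99) − 10 = 500/49 in ≈ 10.204 in
Initial abstraction Ia = S/5 = (500/49)/5 = 100/49 ≈ 2.041 in

S = 500/49 in ≈ 10.204 in; Ia = 100/49 in ≈ 2.041 in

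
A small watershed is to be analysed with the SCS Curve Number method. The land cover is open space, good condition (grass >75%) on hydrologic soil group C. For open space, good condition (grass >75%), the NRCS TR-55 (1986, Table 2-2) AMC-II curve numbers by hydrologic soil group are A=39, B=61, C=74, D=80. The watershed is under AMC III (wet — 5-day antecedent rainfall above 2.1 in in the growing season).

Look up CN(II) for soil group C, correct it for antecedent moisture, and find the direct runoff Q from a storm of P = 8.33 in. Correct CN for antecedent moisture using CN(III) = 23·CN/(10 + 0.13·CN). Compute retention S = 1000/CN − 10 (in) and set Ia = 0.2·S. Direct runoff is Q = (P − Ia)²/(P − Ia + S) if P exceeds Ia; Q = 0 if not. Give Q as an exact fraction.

Q = 466329191689/69176343300 in ≈ 6.741 in

NRCS table: open space, good condition (grass >75%), soil group C → CN(II) = 74
Adjust CN=74 to AMC III: 23·74/(10 + 0.13·74) → 1702 ÷ (981/50) = 85100/981 ≈ 86.748
S = 1000/(85100/981) − 10 = 1300/851 in ≈ 1.528 in
Ia = 0.2·(1300/851) = 260/851 in ≈ 0.306 in
Since P=8.330 > Ia=0.306: effective rainfall P−Ia = 682883/85100 in
Q: (682883/85100)² ÷ (812883/85100) = 466329191689/69176343300 in (≈ 6.741 in)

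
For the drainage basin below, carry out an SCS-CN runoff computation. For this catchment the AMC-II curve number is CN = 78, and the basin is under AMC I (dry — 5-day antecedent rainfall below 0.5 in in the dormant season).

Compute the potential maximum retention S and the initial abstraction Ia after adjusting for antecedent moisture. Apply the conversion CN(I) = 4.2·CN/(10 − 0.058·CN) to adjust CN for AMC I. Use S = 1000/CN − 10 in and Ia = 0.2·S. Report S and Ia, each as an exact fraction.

S = 5500/819 in ≈ 6.716 in; Ia = 1100/819 in ≈ 1.343 in

Dry (AMC I): CN(I) = 4.2·78/(10 − 0.058·78) = (1638/5)/(1369/250) = 81900/1369 ≈ 59.825
S = 1000/(81900/1369) − 10 = 5500/819 in ≈ 6.716 in
Ia = 0.2·(5500/819) = 1100/819 in ≈ 1.343 in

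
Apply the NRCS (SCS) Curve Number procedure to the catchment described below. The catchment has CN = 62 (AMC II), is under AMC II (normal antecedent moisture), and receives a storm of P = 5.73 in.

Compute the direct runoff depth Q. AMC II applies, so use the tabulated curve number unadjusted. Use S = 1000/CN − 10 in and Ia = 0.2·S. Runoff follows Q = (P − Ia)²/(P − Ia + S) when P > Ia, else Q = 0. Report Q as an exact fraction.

Q = 194965369/102185300 in ≈ 1.908 in

AMC II — tabulated CN = 62 applies directly.
S = 1000/62 − 10 = 190/31 in ≈ 6.129 in
Initial abstraction Ia = S/5 = (190/31)/5 = 38/31 ≈ 1.226 in
P − Ia = 5.730 − 1.226 = 13963/3100 ≈ 4.504 in (> 0, runoff occurs)
Runoff Q = (P−Ia)²/(P−Ia+S) = (4.504)²/(4.504+6.129) = 194965369/102185300 ≈ 1.908 in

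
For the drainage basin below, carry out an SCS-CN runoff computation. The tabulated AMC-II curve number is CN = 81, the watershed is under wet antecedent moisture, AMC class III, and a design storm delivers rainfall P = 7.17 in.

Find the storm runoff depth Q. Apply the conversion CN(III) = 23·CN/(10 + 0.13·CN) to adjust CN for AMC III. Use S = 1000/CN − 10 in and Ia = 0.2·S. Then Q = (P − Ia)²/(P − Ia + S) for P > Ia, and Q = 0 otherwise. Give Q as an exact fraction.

Adjust CN=81 to AMC III: 23·81/(10 + 0.13·81) → 1863 ÷ (2053/100) = 186300/2053 ≈ 90.745
Retention S: 1000/CN − 10 with CN=90.745 → S = 1900/1863 ≈ 1.020 in
Initial abstraction Ia = S/5 = (1900/1863)/5 = 380/1863 ≈ 0.204 in
P − Ia = 7.170 − 0.204 = 1297771/186300 ≈ 6.966 in (> 0, runoff occurs)
Q = (1297771/186300)²/((1297771/186300) + 1900/1863) = (1684209568441/34707690000)/(1487771/186300) = 1684209568441/277171737300 in ≈ 6.076 in

Q = 1684209568441/277171737300 in ≈ 6.076 in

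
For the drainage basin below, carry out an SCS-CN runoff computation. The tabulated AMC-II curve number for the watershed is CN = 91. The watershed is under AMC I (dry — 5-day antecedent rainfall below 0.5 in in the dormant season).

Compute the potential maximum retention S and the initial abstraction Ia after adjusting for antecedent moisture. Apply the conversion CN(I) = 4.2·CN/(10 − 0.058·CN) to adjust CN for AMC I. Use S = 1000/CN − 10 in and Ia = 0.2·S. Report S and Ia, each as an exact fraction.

S = 1500/637 in ≈ 2.355 in; Ia = 300/637 in ≈ 0.471 in

CN(I) from CN(II)=91: (4.2·91)/(10 − 0.058·91) = 63700/787 ≈ 80.940
Max retention: S = 1000/(63700/787) − 10 = 1500/637 in (≈ 2.355 in)
Initial abstraction Ia = S/5 = (1500/637)/5 = 300/637 ≈ 0.471 in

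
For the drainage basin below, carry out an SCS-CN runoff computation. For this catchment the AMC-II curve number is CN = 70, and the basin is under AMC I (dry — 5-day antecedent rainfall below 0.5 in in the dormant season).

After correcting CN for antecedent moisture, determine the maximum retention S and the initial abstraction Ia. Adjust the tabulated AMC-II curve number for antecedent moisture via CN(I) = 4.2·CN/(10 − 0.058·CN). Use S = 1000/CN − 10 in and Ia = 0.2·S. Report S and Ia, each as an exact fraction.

Adjust CN=70 to AMC I: 4.2·70/(10 − 0.058·70) → 294 ÷ (297/50) = 4900/99 ≈ 49.495
S = 1000/(4900/99) − 10 = 500/49 in ≈ 10.204 in
Ia = 0.2S: 0.2·10.204 = 2.041 in (exactly 100/49)

S = 500/49 in ≈ 10.204 in; Ia = 100/49 in ≈ 2.041 in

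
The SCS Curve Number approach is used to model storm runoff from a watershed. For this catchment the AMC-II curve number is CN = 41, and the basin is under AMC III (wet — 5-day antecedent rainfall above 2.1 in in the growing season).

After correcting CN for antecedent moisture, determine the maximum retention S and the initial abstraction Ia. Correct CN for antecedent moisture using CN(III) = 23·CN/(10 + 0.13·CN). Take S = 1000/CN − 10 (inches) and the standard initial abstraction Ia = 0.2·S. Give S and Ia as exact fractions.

S = 5900/943 in ≈ 6.257 in; Ia = 1180/943 in ≈ 1.251 in

CN(III) from CN(II)=41: (23·41)/(10 + 0.13·41) = 94300/1533 ≈ 61.513
S = 1000/(94300/1533) − 10 = 5900/943 in ≈ 6.257 in
Initial abstraction Ia = S/5 = (5900/943)/5 = 1180/943 ≈ 1.251 in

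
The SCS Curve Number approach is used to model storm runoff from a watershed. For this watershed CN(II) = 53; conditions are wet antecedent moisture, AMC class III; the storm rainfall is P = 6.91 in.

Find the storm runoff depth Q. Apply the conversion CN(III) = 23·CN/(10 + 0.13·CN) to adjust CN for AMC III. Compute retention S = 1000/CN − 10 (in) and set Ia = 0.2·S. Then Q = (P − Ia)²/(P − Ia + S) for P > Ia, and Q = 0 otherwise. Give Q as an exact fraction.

CN(III) from CN(II)=53: (23·53)/(10 + 0.13·53) = 121900/1689 ≈ 72.173
Retention S: 1000/CN − 10 with CN=72.173 → S = 4700/1219 ≈ 3.856 in
Ia = 0.2·(4700/1219) = 940/1219 in ≈ 0.771 in
Since P=6.910 > Ia=0.771: effective rainfall P−Ia = 748329/121900 in
Runoff Q = (P−Ia)²/(P−Ia+S) = (6.139)²/(6.139+3.856) = 559996292241/148514305100 ≈ 3.771 in

Q = 559996292241/148514305100 in ≈ 3.771 in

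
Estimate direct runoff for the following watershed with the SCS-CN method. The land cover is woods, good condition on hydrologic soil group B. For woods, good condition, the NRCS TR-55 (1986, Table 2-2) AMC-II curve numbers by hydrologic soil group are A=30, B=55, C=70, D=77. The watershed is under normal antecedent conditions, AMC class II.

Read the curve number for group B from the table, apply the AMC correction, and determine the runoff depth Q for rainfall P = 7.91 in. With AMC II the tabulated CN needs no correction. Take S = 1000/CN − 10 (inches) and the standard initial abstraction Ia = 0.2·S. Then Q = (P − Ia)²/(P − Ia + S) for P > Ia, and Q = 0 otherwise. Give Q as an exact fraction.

Q = 47623801/17491100 in ≈ 2.723 in

NRCS table: woods, good condition, soil group B → CN(II) = 55
Average conditions: CN = 55 (no AMC adjustment).
Retention S: 1000/CN − 10 with CN=55.000 → S = 90/11 ≈ 8.182 in
Ia = 0.2S: 0.2·8.182 = 1.636 in (exactly 18/11)
P − Ia = 7.910 − 1.636 = 6901/1100 ≈ 6.274 in (> 0, runoff occurs)
Q = (6901/1100)²/((6901/1100) + 90/11) = (47623801/1210000)/(15901/1100) = 47623801/17491100 in ≈ 2.723 in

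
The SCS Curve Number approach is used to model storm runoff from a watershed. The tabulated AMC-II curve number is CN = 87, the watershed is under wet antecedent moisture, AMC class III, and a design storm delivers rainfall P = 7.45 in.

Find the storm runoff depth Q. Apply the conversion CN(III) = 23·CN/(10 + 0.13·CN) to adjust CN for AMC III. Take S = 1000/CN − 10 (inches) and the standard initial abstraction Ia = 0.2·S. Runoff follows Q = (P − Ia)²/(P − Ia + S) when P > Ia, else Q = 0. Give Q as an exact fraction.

Adjust CN=87 to AMC III: 23·87/(10 + 0.13·87) → 2001 ÷ (2131/100) = 200100/2131 ≈ 93.900
Retention S: 1000/CN − 10 with CN=93.900 → S = 1300/2001 ≈ 0.650 in
Initial abstraction Ia = S/5 = (1300/2001)/5 = 260/2001 ≈ 0.130 in
Since P=7.450 > Ia=0.130: effective rainfall P−Ia = 292949/40020 in
Q = (292949/40020)²/((292949/40020) + 1300/2001) = (85819116601/1601600400)/(318949/40020) = 85819116601/12764338980 in ≈ 6.723 in

Q = 85819116601/12764338980 in ≈ 6.723 in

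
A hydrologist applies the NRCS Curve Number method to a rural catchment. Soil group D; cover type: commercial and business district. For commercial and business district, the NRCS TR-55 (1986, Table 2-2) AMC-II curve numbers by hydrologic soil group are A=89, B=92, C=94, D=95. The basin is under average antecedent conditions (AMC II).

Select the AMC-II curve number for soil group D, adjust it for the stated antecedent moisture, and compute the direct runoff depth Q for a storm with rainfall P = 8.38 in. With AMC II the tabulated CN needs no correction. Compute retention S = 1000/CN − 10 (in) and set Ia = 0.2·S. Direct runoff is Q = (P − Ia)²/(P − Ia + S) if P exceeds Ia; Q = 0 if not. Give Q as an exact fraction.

Q = 61795321/7942950 in ≈ 7.780 in

NRCS table: commercial and business district, soil group D → CN(II) = 95
CN(II) = 95; AMC II needs no correction.
Retention S: 1000/CN − 10 with CN=95.000 → S = 10/19 ≈ 0.526 in
Ia = 0.2·(10/19) = 2/19 in ≈ 0.105 in
Excess rainfall: 8.380 − 0.105 = 8.275 in; P > Ia so Q > 0
Runoff Q = (P−Ia)²/(P−Ia+S) = (8.275)²/(8.275+0.526) = 61795321/7942950 ≈ 7.780 in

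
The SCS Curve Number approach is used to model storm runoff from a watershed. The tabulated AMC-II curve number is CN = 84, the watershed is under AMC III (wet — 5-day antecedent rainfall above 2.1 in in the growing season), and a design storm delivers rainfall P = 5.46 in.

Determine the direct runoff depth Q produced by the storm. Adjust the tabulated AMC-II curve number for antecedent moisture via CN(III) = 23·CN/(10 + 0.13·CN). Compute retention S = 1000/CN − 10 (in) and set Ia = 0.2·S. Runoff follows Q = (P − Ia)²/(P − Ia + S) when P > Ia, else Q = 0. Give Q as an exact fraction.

Q = 16347923881/3570794850 in ≈ 4.578 in

CN(III) from CN(II)=84: (23·84)/(10 + 0.13·84) = 48300/523 ≈ 92.352
S = 1000/(48300/523) − 10 = 400/483 in ≈ 0.828 in
Ia = 0.2·(400/483) = 80/483 in ≈ 0.166 in
Since P=5.460 > Ia=0.166: effective rainfall P−Ia = 127859/24150 in
Q: (127859/24150)² ÷ (147859/24150) = 16347923881/3570794850 in (≈ 4.578 in)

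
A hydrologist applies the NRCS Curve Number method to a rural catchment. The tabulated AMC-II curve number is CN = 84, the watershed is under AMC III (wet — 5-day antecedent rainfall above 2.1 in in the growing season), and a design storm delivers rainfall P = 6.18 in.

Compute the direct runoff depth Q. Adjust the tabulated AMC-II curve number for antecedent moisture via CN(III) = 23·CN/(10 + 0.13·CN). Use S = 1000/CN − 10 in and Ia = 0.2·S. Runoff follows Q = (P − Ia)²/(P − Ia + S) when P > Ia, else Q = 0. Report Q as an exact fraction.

Q = 21096691009/3990715050 in ≈ 5.286 in

Adjust CN=84 to AMC III: 23·84/(10 + 0.13·84) → 1932 ÷ (523/25) = 48300/523 ≈ 92.352
S = 1000/(48300/523) − 10 = 400/483 in ≈ 0.828 in
Ia = 0.2S: 0.2·0.828 = 0.166 in (exactly 80/483)
Excess rainfall: 6.180 − 0.166 = 6.014 in; P > Ia so Q > 0
Q: (145247/24150)² ÷ (165247/24150) = 21096691009/3990715050 in (≈ 5.286 in)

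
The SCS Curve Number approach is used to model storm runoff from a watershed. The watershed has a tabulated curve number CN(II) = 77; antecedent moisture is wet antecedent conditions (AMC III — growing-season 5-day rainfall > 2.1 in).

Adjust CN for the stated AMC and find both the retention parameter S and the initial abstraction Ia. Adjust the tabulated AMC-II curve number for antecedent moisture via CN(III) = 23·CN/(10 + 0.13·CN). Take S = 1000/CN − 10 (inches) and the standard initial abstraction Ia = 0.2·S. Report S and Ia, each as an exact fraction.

Adjust CN=77 to AMC III: 23·77/(10 + 0.13·77) → 1771 ÷ (2001/100) = 7700/87 ≈ 88.506
Retention S: 1000/CN − 10 with CN=88.506 → S = 100/77 ≈ 1.299 in
Ia = 0.2S: 0.2·1.299 = 0.260 in (exactly 20/77)

S = 100/77 in ≈ 1.299 in; Ia = 20/77 in ≈ 0.260 in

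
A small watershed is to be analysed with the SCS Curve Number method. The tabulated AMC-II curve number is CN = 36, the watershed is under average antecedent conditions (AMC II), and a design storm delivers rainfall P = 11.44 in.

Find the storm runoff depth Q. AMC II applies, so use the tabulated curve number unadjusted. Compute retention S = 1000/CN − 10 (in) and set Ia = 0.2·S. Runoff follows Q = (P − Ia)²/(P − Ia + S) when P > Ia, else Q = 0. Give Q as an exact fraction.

Average conditions: CN = 36 (no AMC adjustment).
Max retention: S = 1000/36 − 10 = 160/9 in (≈ 17.778 in)
Ia = 0.2S: 0.2·17.778 = 3.556 in (exactly 32/9)
Excess rainfall: 11.440 − 3.556 = 7.884 in; P > Ia so Q > 0
Runoff Q = (P−Ia)²/(P−Ia+S) = (7.884)²/(7.884+17.778) = 1573538/649575 ≈ 2.422 in

Q = 1573538/649575 in ≈ 2.422 in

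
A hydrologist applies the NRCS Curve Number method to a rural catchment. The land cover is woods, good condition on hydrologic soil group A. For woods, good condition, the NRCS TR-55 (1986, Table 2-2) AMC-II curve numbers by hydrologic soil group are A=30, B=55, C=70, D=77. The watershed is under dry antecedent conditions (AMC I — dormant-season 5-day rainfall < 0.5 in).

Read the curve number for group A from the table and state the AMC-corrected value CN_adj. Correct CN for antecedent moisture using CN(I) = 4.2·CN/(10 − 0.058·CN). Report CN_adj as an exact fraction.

NRCS table: woods, good condition, soil group A → CN(II) = 30
CN(I) from CN(II)=30: (4.2·30)/(10 − 0.058·30) = 900/59 ≈ 15.254

CN_adj = 900/59 ≈ 15.254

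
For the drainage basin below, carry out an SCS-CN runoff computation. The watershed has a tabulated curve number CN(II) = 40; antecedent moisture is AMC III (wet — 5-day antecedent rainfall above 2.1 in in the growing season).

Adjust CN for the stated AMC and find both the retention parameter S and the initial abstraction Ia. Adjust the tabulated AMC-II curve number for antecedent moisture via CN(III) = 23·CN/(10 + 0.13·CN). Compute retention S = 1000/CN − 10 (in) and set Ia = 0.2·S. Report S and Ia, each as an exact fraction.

S = 150/23 in ≈ 6.522 in; Ia = 30/23 in ≈ 1.304 in

Adjust CN=40 to AMC III: 23·40/(10 + 0.13·40) → 920 ÷ (76/5) = 1150/19 ≈ 60.526
Max retention: S = 1000/(1150/19) − 10 = 150/23 in (≈ 6.522 in)
Ia = 0.2S: 0.2·6.522 = 1.304 in (exactly 30/23)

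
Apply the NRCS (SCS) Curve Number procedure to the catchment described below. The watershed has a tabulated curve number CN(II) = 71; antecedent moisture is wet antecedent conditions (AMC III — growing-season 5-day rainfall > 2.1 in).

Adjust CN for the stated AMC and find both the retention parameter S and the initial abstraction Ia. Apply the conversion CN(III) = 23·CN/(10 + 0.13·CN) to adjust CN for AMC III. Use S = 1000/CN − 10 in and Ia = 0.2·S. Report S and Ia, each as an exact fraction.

Wet (AMC III): CN(III) = 23·71/(10 + 0.13·71) = 1633/(1923/100) = 163300/1923 ≈ 84.919
S = 1000/(163300/1923) − 10 = 2900/1633 in ≈ 1.776 in
Initial abstraction Ia = S/5 = (2900/1633)/5 = 580/1633 ≈ 0.355 in

S = 2900/1633 in ≈ 1.776 in; Ia = 580/1633 in ≈ 0.355 in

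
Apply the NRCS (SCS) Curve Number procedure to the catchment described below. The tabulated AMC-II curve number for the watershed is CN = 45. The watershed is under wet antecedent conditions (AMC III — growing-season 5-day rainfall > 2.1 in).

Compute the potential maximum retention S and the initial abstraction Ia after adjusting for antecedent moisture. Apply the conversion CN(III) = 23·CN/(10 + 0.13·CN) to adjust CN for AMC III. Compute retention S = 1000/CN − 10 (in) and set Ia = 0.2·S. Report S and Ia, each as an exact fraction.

CN(III) from CN(II)=45: (23·45)/(10 + 0.13·45) = 20700/317 ≈ 65.300
Max retention: S = 1000/(20700/317) − 10 = 1100/207 in (≈ 5.314 in)
Ia = 0.2S: 0.2·5.314 = 1.063 in (exactly 220/207)

S = 1100/207 in ≈ 5.314 in; Ia = 220/207 in ≈ 1.063 in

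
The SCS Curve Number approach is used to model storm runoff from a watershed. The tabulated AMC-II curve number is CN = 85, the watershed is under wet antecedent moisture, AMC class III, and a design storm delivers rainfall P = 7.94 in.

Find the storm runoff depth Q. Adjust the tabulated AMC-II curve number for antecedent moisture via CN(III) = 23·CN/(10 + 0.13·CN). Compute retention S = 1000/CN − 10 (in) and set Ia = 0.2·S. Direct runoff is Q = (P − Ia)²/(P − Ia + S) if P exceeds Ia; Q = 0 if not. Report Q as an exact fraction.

Q = 23173059529/3269287850 in ≈ 7.088 in

Adjust CN=85 to AMC III: 23·85/(10 + 0.13·85) → 1955 ÷ (421/20) = 39100/421 ≈ 92.874
Retention S: 1000/CN − 10 with CN=92.874 → S = 300/391 ≈ 0.767 in
Ia = 0.2S: 0.2·0.767 = 0.153 in (exactly 60/391)
Since P=7.940 > Ia=0.153: effective rainfall P−Ia = 152227/19550 in
Runoff Q = (P−Ia)²/(P−Ia+S) = (7.787)²/(7.787+0.767) = 23173059529/3269287850 ≈ 7.088 in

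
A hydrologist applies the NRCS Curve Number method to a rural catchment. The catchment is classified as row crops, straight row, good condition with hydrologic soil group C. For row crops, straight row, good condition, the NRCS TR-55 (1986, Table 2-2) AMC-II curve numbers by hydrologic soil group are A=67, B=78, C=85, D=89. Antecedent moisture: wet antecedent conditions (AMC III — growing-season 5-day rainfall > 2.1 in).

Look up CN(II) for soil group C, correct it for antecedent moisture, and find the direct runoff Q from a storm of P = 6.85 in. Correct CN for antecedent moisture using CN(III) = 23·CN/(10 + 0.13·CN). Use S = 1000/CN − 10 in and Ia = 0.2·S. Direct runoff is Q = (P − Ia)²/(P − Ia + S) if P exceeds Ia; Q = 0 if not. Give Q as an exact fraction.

Q = 2742302689/456429940 in ≈ 6.008 in

NRCS table: row crops, straight row, good condition, soil group C → CN(II) = 85
Adjust CN=85 to AMC III: 23·85/(10 + 0.13·85) → 1955 ÷ (421/20) = 39100/421 ≈ 92.874
S = 1000/(39100/421) − 10 = 300/391 in ≈ 0.767 in
Ia = 0.2·(300/391) = 60/391 in ≈ 0.153 in
Since P=6.850 > Ia=0.153: effective rainfall P−Ia = 52367/7820 in
Runoff Q = (P−Ia)²/(P−Ia+S) = (6.697)²/(6.697+0.767) = 2742302689/456429940 ≈ 6.008 in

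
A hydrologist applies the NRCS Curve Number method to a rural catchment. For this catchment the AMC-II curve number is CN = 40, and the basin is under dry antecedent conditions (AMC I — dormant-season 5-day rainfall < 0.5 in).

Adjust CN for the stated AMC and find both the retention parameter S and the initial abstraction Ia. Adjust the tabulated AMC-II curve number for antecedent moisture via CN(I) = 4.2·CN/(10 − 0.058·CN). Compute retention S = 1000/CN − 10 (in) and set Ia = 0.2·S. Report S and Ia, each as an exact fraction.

S = 250/7 in ≈ 35.714 in; Ia = 50/7 in ≈ 7.143 in

CN(I) from CN(II)=40: (4.2·40)/(10 − 0.058·40) = 175/8 ≈ 21.875
S = 1000/(175/8) − 10 = 250/7 in ≈ 35.714 in
Ia = 0.2·(250/7) = 50/7 in ≈ 7.143 in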